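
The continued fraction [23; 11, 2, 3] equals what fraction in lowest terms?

1847/80

Fold from the inside: start with 3/1.
  2 + 1/3 = 7/3
  11 + 3/7 = 80/7
  23 + 7/80 = 1847/80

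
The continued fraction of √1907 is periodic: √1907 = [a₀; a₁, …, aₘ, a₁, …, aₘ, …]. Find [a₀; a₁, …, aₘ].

a₀ = ⌊√1907⌋ = 43.
With m₀=0, d₀=1 and mₖ₊₁ = dₖaₖ − mₖ, dₖ₊₁ = (n − mₖ₊₁²)/dₖ, aₖ₊₁ = ⌊(a₀+mₖ₊₁)/dₖ₊₁⌋:
  k=1: m=43, d=58, a=1
  k=2: m=15, d=29, a=2
  k=3: m=43, d=2, a=43
  k=4: m=43, d=29, a=2
  k=5: m=15, d=58, a=1
  k=6: m=43, d=1, a=86
d=1 and a=2a₀=86 at k=6, so the next step gives (m, d) = (43, 58) again — its k=1 value — and the period has length 6.

[43; 1, 2, 43, 2, 1, 86]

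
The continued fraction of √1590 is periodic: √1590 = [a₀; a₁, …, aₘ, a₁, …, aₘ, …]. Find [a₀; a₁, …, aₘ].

[39; 1, 6, 1, 78]

a₀ = ⌊√1590⌋ = 39.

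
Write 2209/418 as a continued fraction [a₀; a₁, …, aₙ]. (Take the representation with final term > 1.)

[5; 3, 1, 1, 19, 3]

2209 = 5×418 + 119
418 = 3×119 + 61
119 = 1×61 + 58
61 = 1×58 + 3
58 = 19×3 + 1
3 = 3×1 + 0  (stop)
So 2209/418 = [5; 3, 1, 1, 19, 3].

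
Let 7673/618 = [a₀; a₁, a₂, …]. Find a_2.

2

7673 = 12·618 + 257   →  a_0 = 12
618 = 2·257 + 104   →  a_1 = 2
257 = 2·104 + 49   →  a_2 = 2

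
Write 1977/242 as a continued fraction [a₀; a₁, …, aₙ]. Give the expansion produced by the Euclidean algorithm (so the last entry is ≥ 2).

1977 = 8×242 + 41
242 = 5×41 + 37
41 = 1×37 + 4
37 = 9×4 + 1
4 = 4×1 + 0  (stop)
So 1977/242 = [8; 5, 1, 9, 4].

[8; 5, 1, 9, 4]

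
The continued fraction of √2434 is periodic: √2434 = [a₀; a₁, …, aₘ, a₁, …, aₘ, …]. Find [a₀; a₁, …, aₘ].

[49; 2, 1, 48, 1, 2, 98]

a₀ = ⌊√2434⌋ = 49.
With m₀=0, d₀=1 and mₖ₊₁ = dₖaₖ − mₖ, dₖ₊₁ = (n − mₖ₊₁²)/dₖ, aₖ₊₁ = ⌊(a₀+mₖ₊₁)/dₖ₊₁⌋:
  k=1: m=49, d=33, a=2
  k=2: m=17, d=65, a=1
  k=3: m=48, d=2, a=48
  k=4: m=48, d=65, a=1
  k=5: m=17, d=33, a=2
  k=6: m=49, d=1, a=98
d=1 and a=2a₀=98 at k=6, so the next step gives (m, d) = (49, 33) again — its k=1 value — and the period has length 6.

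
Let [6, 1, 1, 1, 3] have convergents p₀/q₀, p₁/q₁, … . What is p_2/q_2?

Using pₖ = aₖpₖ₋₁ + pₖ₋₂, qₖ = aₖqₖ₋₁ + qₖ₋₂ (with p₋₁=1, p₋₂=0, q₋₁=0, q₋₂=1):
  k=0: a=6, p=6, q=1
  k=1: a=1, p=7, q=1
  k=2: a=1, p=13, q=2

13/2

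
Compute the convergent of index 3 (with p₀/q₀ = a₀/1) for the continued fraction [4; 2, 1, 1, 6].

22/5

Using pₖ = aₖpₖ₋₁ + pₖ₋₂, qₖ = aₖqₖ₋₁ + qₖ₋₂ (with p₋₁=1, p₋₂=0, q₋₁=0, q₋₂=1):
  k=0: a=4, p=4, q=1
  k=1: a=2, p=9, q=2
  k=2: a=1, p=13, q=3
  k=3: a=1, p=22, q=5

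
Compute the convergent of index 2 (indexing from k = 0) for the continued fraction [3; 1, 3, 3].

15/4

Using pₖ = aₖpₖ₋₁ + pₖ₋₂, qₖ = aₖqₖ₋₁ + qₖ₋₂ (with p₋₁=1, p₋₂=0, q₋₁=0, q₋₂=1):
  k=0: a=3, p=3, q=1
  k=1: a=1, p=4, q=1
  k=2: a=3, p=15, q=4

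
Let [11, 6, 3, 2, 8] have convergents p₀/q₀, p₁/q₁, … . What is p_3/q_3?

Using pₖ = aₖpₖ₋₁ + pₖ₋₂, qₖ = aₖqₖ₋₁ + qₖ₋₂ (with p₋₁=1, p₋₂=0, q₋₁=0, q₋₂=1):
  k=0: a=11, p=11, q=1
  k=1: a=6, p=67, q=6
  k=2: a=3, p=212, q=19
  k=3: a=2, p=491, q=44

491/44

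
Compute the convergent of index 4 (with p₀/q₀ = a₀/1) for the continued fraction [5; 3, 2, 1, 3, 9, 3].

196/37

Using pₖ = aₖpₖ₋₁ + pₖ₋₂, qₖ = aₖqₖ₋₁ + qₖ₋₂ (with p₋₁=1, p₋₂=0, q₋₁=0, q₋₂=1):
  k=0: a=5, p=5, q=1
  k=1: a=3, p=16, q=3
  k=2: a=2, p=37, q=7
  k=3: a=1, p=53, q=10
  k=4: a=3, p=196, q=37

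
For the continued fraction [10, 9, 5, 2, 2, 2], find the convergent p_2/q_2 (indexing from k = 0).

465/46

Using pₖ = aₖpₖ₋₁ + pₖ₋₂, qₖ = aₖqₖ₋₁ + qₖ₋₂ (with p₋₁=1, p₋₂=0, q₋₁=0, q₋₂=1):
  k=0: a=10, p=10, q=1
  k=1: a=9, p=91, q=9
  k=2: a=5, p=465, q=46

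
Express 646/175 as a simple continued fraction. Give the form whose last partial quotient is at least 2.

646 = 3×175 + 121
175 = 1×121 + 54
121 = 2×54 + 13
54 = 4×13 + 2
13 = 6×2 + 1
2 = 2×1 + 0  (stop)
So 646/175 = [3; 1, 2, 4, 6, 2].

[3; 1, 2, 4, 6, 2]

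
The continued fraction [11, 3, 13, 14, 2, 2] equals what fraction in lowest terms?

32786/2895

Fold from the inside: start with 2/1.
  2 + 1/2 = 5/2
  14 + 2/5 = 72/5
  13 + 5/72 = 941/72
  3 + 72/941 = 2895/941
  11 + 941/2895 = 32786/2895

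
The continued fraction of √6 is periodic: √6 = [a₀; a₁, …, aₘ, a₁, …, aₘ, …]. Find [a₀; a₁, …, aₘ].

[2; 2, 4]

a₀ = ⌊√6⌋ = 2.
With m₀=0, d₀=1 and mₖ₊₁ = dₖaₖ − mₖ, dₖ₊₁ = (n − mₖ₊₁²)/dₖ, aₖ₊₁ = ⌊(a₀+mₖ₊₁)/dₖ₊₁⌋:
  k=1: m=2, d=2, a=2
  k=2: m=2, d=1, a=4
d=1 and a=2a₀=4 at k=2, so the next step gives (m, d) = (2, 2) again — its k=1 value — and the period has length 2.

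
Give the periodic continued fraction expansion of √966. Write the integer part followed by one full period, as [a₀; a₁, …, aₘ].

[31; 12, 2, 2, 2, 12, 62]

a₀ = ⌊√966⌋ = 31.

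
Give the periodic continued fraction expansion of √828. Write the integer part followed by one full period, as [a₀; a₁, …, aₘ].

[28; 1, 3, 2, 3, 1, 56]

a₀ = ⌊√828⌋ = 28.
With m₀=0, d₀=1 and mₖ₊₁ = dₖaₖ − mₖ, dₖ₊₁ = (n − mₖ₊₁²)/dₖ, aₖ₊₁ = ⌊(a₀+mₖ₊₁)/dₖ₊₁⌋:
  k=1: m=28, d=44, a=1
  k=2: m=16, d=13, a=3
  k=3: m=23, d=23, a=2
  k=4: m=23, d=13, a=3
  k=5: m=16, d=44, a=1
  k=6: m=28, d=1, a=56
d=1 and a=2a₀=56 at k=6, so the next step gives (m, d) = (28, 44) again — its k=1 value — and the period has length 6.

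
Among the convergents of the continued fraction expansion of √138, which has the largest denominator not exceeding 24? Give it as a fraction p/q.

√138 = [11; 1, 2, 1, 22, …] (period length 4).
Convergents:
  p_0/q_0 = 11/1
  p_1/q_1 = 12/1
  p_2/q_2 = 35/3
  p_3/q_3 = 47/4
  p_4/q_4 = 1069/91
q_3 = 4 ≤ 24 < 91 = q_4, so the answer is 47/4.

47/4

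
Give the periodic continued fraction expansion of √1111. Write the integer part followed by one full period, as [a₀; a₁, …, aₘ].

[33; 3, 66]

a₀ = ⌊√1111⌋ = 33.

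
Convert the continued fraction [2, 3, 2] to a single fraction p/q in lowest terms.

16/7

Fold from the inside: start with 2/1.
  3 + 1/2 = 7/2
  2 + 2/7 = 16/7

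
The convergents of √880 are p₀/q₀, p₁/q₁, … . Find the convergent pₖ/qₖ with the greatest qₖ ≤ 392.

10531/355

√880 = [29; 1, 1, 1, 58, …] (period length 4).
Convergents:
  p_0/q_0 = 29/1
  p_1/q_1 = 30/1
  p_2/q_2 = 59/2
  p_3/q_3 = 89/3
  p_4/q_4 = 5221/176
  p_5/q_5 = 5310/179
  p_6/q_6 = 10531/355
  p_7/q_7 = 15841/534
q_6 = 355 ≤ 392 < 534 = q_7, so the answer is 10531/355.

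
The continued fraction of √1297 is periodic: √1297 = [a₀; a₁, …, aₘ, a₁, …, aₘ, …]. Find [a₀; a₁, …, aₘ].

[36; 72]

a₀ = ⌊√1297⌋ = 36.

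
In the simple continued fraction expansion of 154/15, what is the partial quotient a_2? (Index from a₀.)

1

154 = 10·15 + 4   →  a_0 = 10
15 = 3·4 + 3   →  a_1 = 3
4 = 1·3 + 1   →  a_2 = 1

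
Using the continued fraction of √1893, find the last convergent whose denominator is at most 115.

√1893 = [43; 1, 1, 28, 1, 1, 86, …] (period length 6).
Convergents:
  p_0/q_0 = 43/1
  p_1/q_1 = 44/1
  p_2/q_2 = 87/2
  p_3/q_3 = 2480/57
  p_4/q_4 = 2567/59
  p_5/q_5 = 5047/116
q_4 = 59 ≤ 115 < 116 = q_5, so the answer is 2567/59.

2567/59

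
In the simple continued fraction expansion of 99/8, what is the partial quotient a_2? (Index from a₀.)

1

99 = 12·8 + 3   →  a_0 = 12
8 = 2·3 + 2   →  a_1 = 2
3 = 1·2 + 1   →  a_2 = 1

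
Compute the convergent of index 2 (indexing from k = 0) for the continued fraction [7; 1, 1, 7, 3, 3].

Using pₖ = aₖpₖ₋₁ + pₖ₋₂, qₖ = aₖqₖ₋₁ + qₖ₋₂ (with p₋₁=1, p₋₂=0, q₋₁=0, q₋₂=1):
  k=0: a=7, p=7, q=1
  k=1: a=1, p=8, q=1
  k=2: a=1, p=15, q=2

15/2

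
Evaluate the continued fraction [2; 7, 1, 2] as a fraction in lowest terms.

49/23

Using pₖ = aₖpₖ₋₁ + pₖ₋₂ and qₖ = aₖqₖ₋₁ + qₖ₋₂:
  k=0: a=2, p=2, q=1
  k=1: a=7, p=15, q=7
  k=2: a=1, p=17, q=8
  k=3: a=2, p=49, q=23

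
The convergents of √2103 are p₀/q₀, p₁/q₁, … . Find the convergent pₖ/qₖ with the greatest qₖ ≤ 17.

321/7

√2103 = [45; 1, 6, 15, 6, 1, 90, …] (period length 6).
Convergents:
  p_0/q_0 = 45/1
  p_1/q_1 = 46/1
  p_2/q_2 = 321/7
  p_3/q_3 = 4861/106
q_2 = 7 ≤ 17 < 106 = q_3, so the answer is 321/7.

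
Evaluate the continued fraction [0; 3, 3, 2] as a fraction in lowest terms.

7/23

Using pₖ = aₖpₖ₋₁ + pₖ₋₂ and qₖ = aₖqₖ₋₁ + qₖ₋₂:
  k=0: a=0, p=0, q=1
  k=1: a=3, p=1, q=3
  k=2: a=3, p=3, q=10
  k=3: a=2, p=7, q=23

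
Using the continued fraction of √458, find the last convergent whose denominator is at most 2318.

22899/1070

√458 = [21; 2, 2, 42, …] (period length 3).
Convergents:
  p_0/q_0 = 21/1
  p_1/q_1 = 43/2
  p_2/q_2 = 107/5
  p_3/q_3 = 4537/212
  p_4/q_4 = 9181/429
  p_5/q_5 = 22899/1070
  p_6/q_6 = 970939/45369
q_5 = 1070 ≤ 2318 < 45369 = q_6, so the answer is 22899/1070.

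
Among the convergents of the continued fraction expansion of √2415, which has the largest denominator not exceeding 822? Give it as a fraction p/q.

√2415 = [49; 7, 98, …] (period length 2).
Convergents:
  p_0/q_0 = 49/1
  p_1/q_1 = 344/7
  p_2/q_2 = 33761/687
  p_3/q_3 = 236671/4816
q_2 = 687 ≤ 822 < 4816 = q_3, so the answer is 33761/687.

33761/687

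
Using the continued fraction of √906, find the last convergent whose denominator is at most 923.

18090/601

√906 = [30; 10, 60, …] (period length 2).
Convergents:
  p_0/q_0 = 30/1
  p_1/q_1 = 301/10
  p_2/q_2 = 18090/601
  p_3/q_3 = 181201/6020
q_2 = 601 ≤ 923 < 6020 = q_3, so the answer is 18090/601.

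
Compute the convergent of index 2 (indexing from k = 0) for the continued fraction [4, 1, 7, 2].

39/8

Using pₖ = aₖpₖ₋₁ + pₖ₋₂, qₖ = aₖqₖ₋₁ + qₖ₋₂ (with p₋₁=1, p₋₂=0, q₋₁=0, q₋₂=1):
  k=0: a=4, p=4, q=1
  k=1: a=1, p=5, q=1
  k=2: a=7, p=39, q=8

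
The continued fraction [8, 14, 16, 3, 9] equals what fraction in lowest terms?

Fold from the inside: start with 9/1.
  3 + 1/9 = 28/9
  16 + 9/28 = 457/28
  14 + 28/457 = 6426/457
  8 + 457/6426 = 51865/6426

51865/6426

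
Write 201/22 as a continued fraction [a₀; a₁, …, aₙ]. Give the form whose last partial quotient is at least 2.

201 = 9×22 + 3
22 = 7×3 + 1
3 = 3×1 + 0  (stop)
So 201/22 = [9; 7, 3].

[9; 7, 3]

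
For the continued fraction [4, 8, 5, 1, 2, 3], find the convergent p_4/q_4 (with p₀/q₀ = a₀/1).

Using pₖ = aₖpₖ₋₁ + pₖ₋₂, qₖ = aₖqₖ₋₁ + qₖ₋₂ (with p₋₁=1, p₋₂=0, q₋₁=0, q₋₂=1):
  k=0: a=4, p=4, q=1
  k=1: a=8, p=33, q=8
  k=2: a=5, p=169, q=41
  k=3: a=1, p=202, q=49
  k=4: a=2, p=573, q=139

573/139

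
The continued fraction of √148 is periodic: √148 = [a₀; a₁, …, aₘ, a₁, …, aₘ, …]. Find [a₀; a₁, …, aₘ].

a₀ = ⌊√148⌋ = 12.
With m₀=0, d₀=1 and mₖ₊₁ = dₖaₖ − mₖ, dₖ₊₁ = (n − mₖ₊₁²)/dₖ, aₖ₊₁ = ⌊(a₀+mₖ₊₁)/dₖ₊₁⌋:
  k=1: m=12, d=4, a=6
  k=2: m=12, d=1, a=24
d=1 and a=2a₀=24 at k=2, so the next step gives (m, d) = (12, 4) again — its k=1 value — and the period has length 2.

[12; 6, 24]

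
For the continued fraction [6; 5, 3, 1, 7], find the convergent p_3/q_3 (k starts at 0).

130/21

Using pₖ = aₖpₖ₋₁ + pₖ₋₂, qₖ = aₖqₖ₋₁ + qₖ₋₂ (with p₋₁=1, p₋₂=0, q₋₁=0, q₋₂=1):
  k=0: a=6, p=6, q=1
  k=1: a=5, p=31, q=5
  k=2: a=3, p=99, q=16
  k=3: a=1, p=130, q=21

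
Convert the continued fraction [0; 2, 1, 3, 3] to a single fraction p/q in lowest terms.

13/36

Fold from the inside: start with 3/1.
  3 + 1/3 = 10/3
  1 + 3/10 = 13/10
  2 + 10/13 = 36/13
  0 + 13/36 = 13/36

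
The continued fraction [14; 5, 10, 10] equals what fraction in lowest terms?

Fold from the inside: start with 10/1.
  10 + 1/10 = 101/10
  5 + 10/101 = 515/101
  14 + 101/515 = 7311/515

7311/515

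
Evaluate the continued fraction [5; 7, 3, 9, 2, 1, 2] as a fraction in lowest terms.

8763/1706

Using pₖ = aₖpₖ₋₁ + pₖ₋₂ and qₖ = aₖqₖ₋₁ + qₖ₋₂:
  k=0: a=5, p=5, q=1
  k=1: a=7, p=36, q=7
  k=2: a=3, p=113, q=22
  k=3: a=9, p=1053, q=205
  k=4: a=2, p=2219, q=432
  k=5: a=1, p=3272, q=637
  k=6: a=2, p=8763, q=1706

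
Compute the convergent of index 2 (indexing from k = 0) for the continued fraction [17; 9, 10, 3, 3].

1557/91

Using pₖ = aₖpₖ₋₁ + pₖ₋₂, qₖ = aₖqₖ₋₁ + qₖ₋₂ (with p₋₁=1, p₋₂=0, q₋₁=0, q₋₂=1):
  k=0: a=17, p=17, q=1
  k=1: a=9, p=154, q=9
  k=2: a=10, p=1557, q=91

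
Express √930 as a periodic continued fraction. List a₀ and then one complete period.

a₀ = ⌊√930⌋ = 30.

[30; 2, 60]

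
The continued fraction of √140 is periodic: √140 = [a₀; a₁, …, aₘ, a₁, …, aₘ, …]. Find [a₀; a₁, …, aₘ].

a₀ = ⌊√140⌋ = 11.
With m₀=0, d₀=1 and mₖ₊₁ = dₖaₖ − mₖ, dₖ₊₁ = (n − mₖ₊₁²)/dₖ, aₖ₊₁ = ⌊(a₀+mₖ₊₁)/dₖ₊₁⌋:
  k=1: m=11, d=19, a=1
  k=2: m=8, d=4, a=4
  k=3: m=8, d=19, a=1
  k=4: m=11, d=1, a=22
d=1 and a=2a₀=22 at k=4, so the next step gives (m, d) = (11, 19) again — its k=1 value — and the period has length 4.

[11; 1, 4, 1, 22]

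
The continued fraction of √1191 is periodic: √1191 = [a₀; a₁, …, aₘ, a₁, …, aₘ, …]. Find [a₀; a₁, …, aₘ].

a₀ = ⌊√1191⌋ = 34.
With m₀=0, d₀=1 and mₖ₊₁ = dₖaₖ − mₖ, dₖ₊₁ = (n − mₖ₊₁²)/dₖ, aₖ₊₁ = ⌊(a₀+mₖ₊₁)/dₖ₊₁⌋:
  k=1: m=34, d=35, a=1
  k=2: m=1, d=34, a=1
  k=3: m=33, d=3, a=22
  k=4: m=33, d=34, a=1
  k=5: m=1, d=35, a=1
  k=6: m=34, d=1, a=68
d=1 and a=2a₀=68 at k=6, so the next step gives (m, d) = (34, 35) again — its k=1 value — and the period has length 6.

[34; 1, 1, 22, 1, 1, 68]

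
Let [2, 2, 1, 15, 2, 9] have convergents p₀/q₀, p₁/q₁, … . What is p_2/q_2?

Using pₖ = aₖpₖ₋₁ + pₖ₋₂, qₖ = aₖqₖ₋₁ + qₖ₋₂ (with p₋₁=1, p₋₂=0, q₋₁=0, q₋₂=1):
  k=0: a=2, p=2, q=1
  k=1: a=2, p=5, q=2
  k=2: a=1, p=7, q=3

7/3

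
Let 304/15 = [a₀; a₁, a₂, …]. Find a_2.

1

304 = 20·15 + 4   →  a_0 = 20
15 = 3·4 + 3   →  a_1 = 3
4 = 1·3 + 1   →  a_2 = 1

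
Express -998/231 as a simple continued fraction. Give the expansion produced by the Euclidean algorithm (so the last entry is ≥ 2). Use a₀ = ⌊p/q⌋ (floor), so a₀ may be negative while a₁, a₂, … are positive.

[-5; 1, 2, 8, 4, 2]

-998 = -5*231 + 157
231 = 1*157 + 74
157 = 2*74 + 9
74 = 8*9 + 2
9 = 4*2 + 1
2 = 2*1 + 0  (stop)
So -998/231 = [-5; 1, 2, 8, 4, 2].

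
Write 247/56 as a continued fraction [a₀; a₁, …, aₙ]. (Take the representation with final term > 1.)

[4; 2, 2, 3, 3]

247 = 4·56 + 23
56 = 2·23 + 10
23 = 2·10 + 3
10 = 3·3 + 1
3 = 3·1 + 0  (stop)
So 247/56 = [4; 2, 2, 3, 3].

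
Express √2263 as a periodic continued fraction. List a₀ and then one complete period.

a₀ = ⌊√2263⌋ = 47.
With m₀=0, d₀=1 and mₖ₊₁ = dₖaₖ − mₖ, dₖ₊₁ = (n − mₖ₊₁²)/dₖ, aₖ₊₁ = ⌊(a₀+mₖ₊₁)/dₖ₊₁⌋:
  k=1: m=47, d=54, a=1
  k=2: m=7, d=41, a=1
  k=3: m=34, d=27, a=3
  k=4: m=47, d=2, a=47
  k=5: m=47, d=27, a=3
  k=6: m=34, d=41, a=1
  k=7: m=7, d=54, a=1
  k=8: m=47, d=1, a=94
d=1 and a=2a₀=94 at k=8, so the next step gives (m, d) = (47, 54) again — its k=1 value — and the period has length 8.

[47; 1, 1, 3, 47, 3, 1, 1, 94]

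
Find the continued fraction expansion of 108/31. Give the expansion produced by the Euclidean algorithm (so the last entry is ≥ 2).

108 = 3*31 + 15
31 = 2*15 + 1
15 = 15*1 + 0  (stop)
So 108/31 = [3; 2, 15].

[3; 2, 15]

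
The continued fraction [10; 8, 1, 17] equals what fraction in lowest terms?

1628/161

Using pₖ = aₖpₖ₋₁ + pₖ₋₂ and qₖ = aₖqₖ₋₁ + qₖ₋₂:
  k=0: a=10, p=10, q=1
  k=1: a=8, p=81, q=8
  k=2: a=1, p=91, q=9
  k=3: a=17, p=1628, q=161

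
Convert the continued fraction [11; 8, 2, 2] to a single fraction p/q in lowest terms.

Fold from the inside: start with 2/1.
  2 + 1/2 = 5/2
  8 + 2/5 = 42/5
  11 + 5/42 = 467/42

467/42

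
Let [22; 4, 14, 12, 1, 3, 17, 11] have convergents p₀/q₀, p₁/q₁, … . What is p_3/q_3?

15305/688

Using pₖ = aₖpₖ₋₁ + pₖ₋₂, qₖ = aₖqₖ₋₁ + qₖ₋₂ (with p₋₁=1, p₋₂=0, q₋₁=0, q₋₂=1):
  k=0: a=22, p=22, q=1
  k=1: a=4, p=89, q=4
  k=2: a=14, p=1268, q=57
  k=3: a=12, p=15305, q=688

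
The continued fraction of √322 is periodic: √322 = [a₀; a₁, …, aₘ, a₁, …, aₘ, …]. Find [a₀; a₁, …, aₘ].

[17; 1, 16, 1, 34]

a₀ = ⌊√322⌋ = 17.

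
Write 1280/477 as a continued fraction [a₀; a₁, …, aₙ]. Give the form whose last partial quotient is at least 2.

1280 = 2*477 + 326
477 = 1*326 + 151
326 = 2*151 + 24
151 = 6*24 + 7
24 = 3*7 + 3
7 = 2*3 + 1
3 = 3*1 + 0  (stop)
So 1280/477 = [2; 1, 2, 6, 3, 2, 3].

[2; 1, 2, 6, 3, 2, 3]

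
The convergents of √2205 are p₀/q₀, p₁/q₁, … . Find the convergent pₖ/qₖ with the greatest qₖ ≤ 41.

1080/23

√2205 = [46; 1, 22, 2, 22, 1, 92, …] (period length 6).
Convergents:
  p_0/q_0 = 46/1
  p_1/q_1 = 47/1
  p_2/q_2 = 1080/23
  p_3/q_3 = 2207/47
q_2 = 23 ≤ 41 < 47 = q_3, so the answer is 1080/23.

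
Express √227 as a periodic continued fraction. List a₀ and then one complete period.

[15; 15, 30]

a₀ = ⌊√227⌋ = 15.
With m₀=0, d₀=1 and mₖ₊₁ = dₖaₖ − mₖ, dₖ₊₁ = (n − mₖ₊₁²)/dₖ, aₖ₊₁ = ⌊(a₀+mₖ₊₁)/dₖ₊₁⌋:
  k=1: m=15, d=2, a=15
  k=2: m=15, d=1, a=30
d=1 and a=2a₀=30 at k=2, so the next step gives (m, d) = (15, 2) again — its k=1 value — and the period has length 2.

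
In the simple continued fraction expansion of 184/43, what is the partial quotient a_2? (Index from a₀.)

1

184 = 4·43 + 12   →  a_0 = 4
43 = 3·12 + 7   →  a_1 = 3
12 = 1·7 + 5   →  a_2 = 1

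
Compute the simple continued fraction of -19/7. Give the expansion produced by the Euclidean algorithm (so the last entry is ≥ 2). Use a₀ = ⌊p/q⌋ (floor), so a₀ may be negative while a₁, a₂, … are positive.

-19 = -3·7 + 2
7 = 3·2 + 1
2 = 2·1 + 0  (stop)
So -19/7 = [-3; 3, 2].

[-3; 3, 2]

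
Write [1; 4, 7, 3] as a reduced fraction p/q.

Fold from the inside: start with 3/1.
  7 + 1/3 = 22/3
  4 + 3/22 = 91/22
  1 + 22/91 = 113/91

113/91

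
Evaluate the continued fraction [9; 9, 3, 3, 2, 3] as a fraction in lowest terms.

6694/735

Fold from the inside: start with 3/1.
  2 + 1/3 = 7/3
  3 + 3/7 = 24/7
  3 + 7/24 = 79/24
  9 + 24/79 = 735/79
  9 + 79/735 = 6694/735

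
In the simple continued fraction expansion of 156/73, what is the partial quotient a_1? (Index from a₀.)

156 = 2·73 + 10   →  a_0 = 2
73 = 7·10 + 3   →  a_1 = 7

7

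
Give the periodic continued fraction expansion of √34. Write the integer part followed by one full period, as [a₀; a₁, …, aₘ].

[5; 1, 4, 1, 10]

a₀ = ⌊√34⌋ = 5.
With m₀=0, d₀=1 and mₖ₊₁ = dₖaₖ − mₖ, dₖ₊₁ = (n − mₖ₊₁²)/dₖ, aₖ₊₁ = ⌊(a₀+mₖ₊₁)/dₖ₊₁⌋:
  k=1: m=5, d=9, a=1
  k=2: m=4, d=2, a=4
  k=3: m=4, d=9, a=1
  k=4: m=5, d=1, a=10
d=1 and a=2a₀=10 at k=4, so the next step gives (m, d) = (5, 9) again — its k=1 value — and the period has length 4.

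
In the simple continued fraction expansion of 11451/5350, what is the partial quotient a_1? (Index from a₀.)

11451 = 2·5350 + 751   →  a_0 = 2
5350 = 7·751 + 93   →  a_1 = 7

7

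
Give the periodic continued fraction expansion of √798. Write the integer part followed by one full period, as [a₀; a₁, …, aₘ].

[28; 4, 56]

a₀ = ⌊√798⌋ = 28.
With m₀=0, d₀=1 and mₖ₊₁ = dₖaₖ − mₖ, dₖ₊₁ = (n − mₖ₊₁²)/dₖ, aₖ₊₁ = ⌊(a₀+mₖ₊₁)/dₖ₊₁⌋:
  k=1: m=28, d=14, a=4
  k=2: m=28, d=1, a=56
d=1 and a=2a₀=56 at k=2, so the next step gives (m, d) = (28, 14) again — its k=1 value — and the period has length 2.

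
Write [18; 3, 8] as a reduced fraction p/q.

Fold from the inside: start with 8/1.
  3 + 1/8 = 25/8
  18 + 8/25 = 458/25

458/25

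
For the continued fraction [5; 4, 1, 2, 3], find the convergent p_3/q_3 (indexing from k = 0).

73/14

Using pₖ = aₖpₖ₋₁ + pₖ₋₂, qₖ = aₖqₖ₋₁ + qₖ₋₂ (with p₋₁=1, p₋₂=0, q₋₁=0, q₋₂=1):
  k=0: a=5, p=5, q=1
  k=1: a=4, p=21, q=4
  k=2: a=1, p=26, q=5
  k=3: a=2, p=73, q=14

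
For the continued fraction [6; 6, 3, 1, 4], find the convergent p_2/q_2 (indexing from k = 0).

117/19

Using pₖ = aₖpₖ₋₁ + pₖ₋₂, qₖ = aₖqₖ₋₁ + qₖ₋₂ (with p₋₁=1, p₋₂=0, q₋₁=0, q₋₂=1):
  k=0: a=6, p=6, q=1
  k=1: a=6, p=37, q=6
  k=2: a=3, p=117, q=19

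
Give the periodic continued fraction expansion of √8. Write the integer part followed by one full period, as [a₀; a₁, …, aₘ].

[2; 1, 4]

a₀ = ⌊√8⌋ = 2.
With m₀=0, d₀=1 and mₖ₊₁ = dₖaₖ − mₖ, dₖ₊₁ = (n − mₖ₊₁²)/dₖ, aₖ₊₁ = ⌊(a₀+mₖ₊₁)/dₖ₊₁⌋:
  k=1: m=2, d=4, a=1
  k=2: m=2, d=1, a=4
d=1 and a=2a₀=4 at k=2, so the next step gives (m, d) = (2, 4) again — its k=1 value — and the period has length 2.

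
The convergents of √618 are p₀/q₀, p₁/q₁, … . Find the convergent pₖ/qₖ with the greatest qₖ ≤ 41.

√618 = [24; 1, 6, 8, 6, 1, 48, …] (period length 6).
Convergents:
  p_0/q_0 = 24/1
  p_1/q_1 = 25/1
  p_2/q_2 = 174/7
  p_3/q_3 = 1417/57
q_2 = 7 ≤ 41 < 57 = q_3, so the answer is 174/7.

174/7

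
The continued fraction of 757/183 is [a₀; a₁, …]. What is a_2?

3

757 = 4·183 + 25   →  a_0 = 4
183 = 7·25 + 8   →  a_1 = 7
25 = 3·8 + 1   →  a_2 = 3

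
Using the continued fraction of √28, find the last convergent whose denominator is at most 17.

√28 = [5; 3, 2, 3, 10, …] (period length 4).
Convergents:
  p_0/q_0 = 5/1
  p_1/q_1 = 16/3
  p_2/q_2 = 37/7
  p_3/q_3 = 127/24
q_2 = 7 ≤ 17 < 24 = q_3, so the answer is 37/7.

37/7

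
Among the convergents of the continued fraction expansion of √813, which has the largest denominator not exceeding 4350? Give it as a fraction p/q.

122464/4295

√813 = [28; 1, 1, 18, 1, 1, 56, …] (period length 6).
Convergents:
  p_0/q_0 = 28/1
  p_1/q_1 = 29/1
  p_2/q_2 = 57/2
  p_3/q_3 = 1055/37
  p_4/q_4 = 1112/39
  p_5/q_5 = 2167/76
  p_6/q_6 = 122464/4295
  p_7/q_7 = 124631/4371
q_6 = 4295 ≤ 4350 < 4371 = q_7, so the answer is 122464/4295.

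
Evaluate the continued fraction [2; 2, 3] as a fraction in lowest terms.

17/7

Using pₖ = aₖpₖ₋₁ + pₖ₋₂ and qₖ = aₖqₖ₋₁ + qₖ₋₂:
  k=0: a=2, p=2, q=1
  k=1: a=2, p=5, q=2
  k=2: a=3, p=17, q=7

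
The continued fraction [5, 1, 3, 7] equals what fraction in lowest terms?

Fold from the inside: start with 7/1.
  3 + 1/7 = 22/7
  1 + 7/22 = 29/22
  5 + 22/29 = 167/29

167/29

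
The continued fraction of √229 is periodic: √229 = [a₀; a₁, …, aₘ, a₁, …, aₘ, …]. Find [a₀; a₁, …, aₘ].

[15; 7, 1, 1, 7, 30]

a₀ = ⌊√229⌋ = 15.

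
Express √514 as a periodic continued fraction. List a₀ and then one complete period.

a₀ = ⌊√514⌋ = 22.
With m₀=0, d₀=1 and mₖ₊₁ = dₖaₖ − mₖ, dₖ₊₁ = (n − mₖ₊₁²)/dₖ, aₖ₊₁ = ⌊(a₀+mₖ₊₁)/dₖ₊₁⌋:
  k=1: m=22, d=30, a=1
  k=2: m=8, d=15, a=2
  k=3: m=22, d=2, a=22
  k=4: m=22, d=15, a=2
  k=5: m=8, d=30, a=1
  k=6: m=22, d=1, a=44
d=1 and a=2a₀=44 at k=6, so the next step gives (m, d) = (22, 30) again — its k=1 value — and the period has length 6.

[22; 1, 2, 22, 2, 1, 44]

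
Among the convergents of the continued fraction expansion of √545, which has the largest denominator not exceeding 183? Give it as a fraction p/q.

√545 = [23; 2, 1, 8, 1, 2, 46, …] (period length 6).
Convergents:
  p_0/q_0 = 23/1
  p_1/q_1 = 47/2
  p_2/q_2 = 70/3
  p_3/q_3 = 607/26
  p_4/q_4 = 677/29
  p_5/q_5 = 1961/84
  p_6/q_6 = 90883/3893
q_5 = 84 ≤ 183 < 3893 = q_6, so the answer is 1961/84.

1961/84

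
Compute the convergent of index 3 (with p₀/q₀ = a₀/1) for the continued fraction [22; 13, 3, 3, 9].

Using pₖ = aₖpₖ₋₁ + pₖ₋₂, qₖ = aₖqₖ₋₁ + qₖ₋₂ (with p₋₁=1, p₋₂=0, q₋₁=0, q₋₂=1):
  k=0: a=22, p=22, q=1
  k=1: a=13, p=287, q=13
  k=2: a=3, p=883, q=40
  k=3: a=3, p=2936, q=133

2936/133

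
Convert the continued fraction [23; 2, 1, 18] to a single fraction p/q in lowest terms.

1307/56

Using pₖ = aₖpₖ₋₁ + pₖ₋₂ and qₖ = aₖqₖ₋₁ + qₖ₋₂:
  k=0: a=23, p=23, q=1
  k=1: a=2, p=47, q=2
  k=2: a=1, p=70, q=3
  k=3: a=18, p=1307, q=56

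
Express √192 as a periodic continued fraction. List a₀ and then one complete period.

a₀ = ⌊√192⌋ = 13.
With m₀=0, d₀=1 and mₖ₊₁ = dₖaₖ − mₖ, dₖ₊₁ = (n − mₖ₊₁²)/dₖ, aₖ₊₁ = ⌊(a₀+mₖ₊₁)/dₖ₊₁⌋:
  k=1: m=13, d=23, a=1
  k=2: m=10, d=4, a=5
  k=3: m=10, d=23, a=1
  k=4: m=13, d=1, a=26
d=1 and a=2a₀=26 at k=4, so the next step gives (m, d) = (13, 23) again — its k=1 value — and the period has length 4.

[13; 1, 5, 1, 26]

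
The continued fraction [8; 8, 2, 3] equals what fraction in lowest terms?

479/59

Fold from the inside: start with 3/1.
  2 + 1/3 = 7/3
  8 + 3/7 = 59/7
  8 + 7/59 = 479/59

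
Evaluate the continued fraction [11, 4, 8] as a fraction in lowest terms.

371/33

Using pₖ = aₖpₖ₋₁ + pₖ₋₂ and qₖ = aₖqₖ₋₁ + qₖ₋₂:
  k=0: a=11, p=11, q=1
  k=1: a=4, p=45, q=4
  k=2: a=8, p=371, q=33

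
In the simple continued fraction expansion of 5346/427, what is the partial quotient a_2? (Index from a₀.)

1

5346 = 12·427 + 222   →  a_0 = 12
427 = 1·222 + 205   →  a_1 = 1
222 = 1·205 + 17   →  a_2 = 1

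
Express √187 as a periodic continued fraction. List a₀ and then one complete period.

[13; 1, 2, 13, 2, 1, 26]

a₀ = ⌊√187⌋ = 13.
With m₀=0, d₀=1 and mₖ₊₁ = dₖaₖ − mₖ, dₖ₊₁ = (n − mₖ₊₁²)/dₖ, aₖ₊₁ = ⌊(a₀+mₖ₊₁)/dₖ₊₁⌋:
  k=1: m=13, d=18, a=1
  k=2: m=5, d=9, a=2
  k=3: m=13, d=2, a=13
  k=4: m=13, d=9, a=2
  k=5: m=5, d=18, a=1
  k=6: m=13, d=1, a=26
d=1 and a=2a₀=26 at k=6, so the next step gives (m, d) = (13, 18) again — its k=1 value — and the period has length 6.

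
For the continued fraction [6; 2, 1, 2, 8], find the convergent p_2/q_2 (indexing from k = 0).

Using pₖ = aₖpₖ₋₁ + pₖ₋₂, qₖ = aₖqₖ₋₁ + qₖ₋₂ (with p₋₁=1, p₋₂=0, q₋₁=0, q₋₂=1):
  k=0: a=6, p=6, q=1
  k=1: a=2, p=13, q=2
  k=2: a=1, p=19, q=3

19/3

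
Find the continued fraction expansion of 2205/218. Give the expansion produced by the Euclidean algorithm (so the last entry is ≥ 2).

2205 = 10*218 + 25
218 = 8*25 + 18
25 = 1*18 + 7
18 = 2*7 + 4
7 = 1*4 + 3
4 = 1*3 + 1
3 = 3*1 + 0  (stop)
So 2205/218 = [10; 8, 1, 2, 1, 1, 3].

[10; 8, 1, 2, 1, 1, 3]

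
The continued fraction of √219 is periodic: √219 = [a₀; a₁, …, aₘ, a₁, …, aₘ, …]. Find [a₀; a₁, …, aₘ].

a₀ = ⌊√219⌋ = 14.
With m₀=0, d₀=1 and mₖ₊₁ = dₖaₖ − mₖ, dₖ₊₁ = (n − mₖ₊₁²)/dₖ, aₖ₊₁ = ⌊(a₀+mₖ₊₁)/dₖ₊₁⌋:
  k=1: m=14, d=23, a=1
  k=2: m=9, d=6, a=3
  k=3: m=9, d=23, a=1
  k=4: m=14, d=1, a=28
d=1 and a=2a₀=28 at k=4, so the next step gives (m, d) = (14, 23) again — its k=1 value — and the period has length 4.

[14; 1, 3, 1, 28]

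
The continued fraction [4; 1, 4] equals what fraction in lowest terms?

24/5

Using pₖ = aₖpₖ₋₁ + pₖ₋₂ and qₖ = aₖqₖ₋₁ + qₖ₋₂:
  k=0: a=4, p=4, q=1
  k=1: a=1, p=5, q=1
  k=2: a=4, p=24, q=5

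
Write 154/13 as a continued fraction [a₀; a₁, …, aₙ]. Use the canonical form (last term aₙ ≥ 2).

[11; 1, 5, 2]

154 = 11*13 + 11
13 = 1*11 + 2
11 = 5*2 + 1
2 = 2*1 + 0  (stop)
So 154/13 = [11; 1, 5, 2].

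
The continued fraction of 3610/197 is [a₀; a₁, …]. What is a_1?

3610 = 18·197 + 64   →  a_0 = 18
197 = 3·64 + 5   →  a_1 = 3

3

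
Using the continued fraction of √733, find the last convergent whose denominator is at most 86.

731/27

√733 = [27; 13, 1, 1, 13, 54, …] (period length 5).
Convergents:
  p_0/q_0 = 27/1
  p_1/q_1 = 352/13
  p_2/q_2 = 379/14
  p_3/q_3 = 731/27
  p_4/q_4 = 9882/365
q_3 = 27 ≤ 86 < 365 = q_4, so the answer is 731/27.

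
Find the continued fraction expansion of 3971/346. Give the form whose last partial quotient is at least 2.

[11; 2, 10, 3, 5]

3971 = 11×346 + 165
346 = 2×165 + 16
165 = 10×16 + 5
16 = 3×5 + 1
5 = 5×1 + 0  (stop)
So 3971/346 = [11; 2, 10, 3, 5].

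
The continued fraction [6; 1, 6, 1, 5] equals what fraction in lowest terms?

Using pₖ = aₖpₖ₋₁ + pₖ₋₂ and qₖ = aₖqₖ₋₁ + qₖ₋₂:
  k=0: a=6, p=6, q=1
  k=1: a=1, p=7, q=1
  k=2: a=6, p=48, q=7
  k=3: a=1, p=55, q=8
  k=4: a=5, p=323, q=47

323/47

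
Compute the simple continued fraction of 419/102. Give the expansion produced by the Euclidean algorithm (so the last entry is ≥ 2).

419 = 4·102 + 11
102 = 9·11 + 3
11 = 3·3 + 2
3 = 1·2 + 1
2 = 2·1 + 0  (stop)
So 419/102 = [4; 9, 3, 1, 2].

[4; 9, 3, 1, 2]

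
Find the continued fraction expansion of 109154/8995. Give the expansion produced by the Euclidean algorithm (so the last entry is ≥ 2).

[12; 7, 2, 2, 3, 1, 6, 8]

109154 = 12·8995 + 1214
8995 = 7·1214 + 497
1214 = 2·497 + 220
497 = 2·220 + 57
220 = 3·57 + 49
57 = 1·49 + 8
49 = 6·8 + 1
8 = 8·1 + 0  (stop)
So 109154/8995 = [12; 7, 2, 2, 3, 1, 6, 8].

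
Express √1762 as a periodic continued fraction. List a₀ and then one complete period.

[41; 1, 40, 1, 82]

a₀ = ⌊√1762⌋ = 41.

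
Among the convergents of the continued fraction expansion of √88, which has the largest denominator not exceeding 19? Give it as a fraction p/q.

√88 = [9; 2, 1, 1, 1, 2, 18, …] (period length 6).
Convergents:
  p_0/q_0 = 9/1
  p_1/q_1 = 19/2
  p_2/q_2 = 28/3
  p_3/q_3 = 47/5
  p_4/q_4 = 75/8
  p_5/q_5 = 197/21
q_4 = 8 ≤ 19 < 21 = q_5, so the answer is 75/8.

75/8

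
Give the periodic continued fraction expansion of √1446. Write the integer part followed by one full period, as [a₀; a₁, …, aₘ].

[38; 38, 76]

a₀ = ⌊√1446⌋ = 38.
With m₀=0, d₀=1 and mₖ₊₁ = dₖaₖ − mₖ, dₖ₊₁ = (n − mₖ₊₁²)/dₖ, aₖ₊₁ = ⌊(a₀+mₖ₊₁)/dₖ₊₁⌋:
  k=1: m=38, d=2, a=38
  k=2: m=38, d=1, a=76
d=1 and a=2a₀=76 at k=2, so the next step gives (m, d) = (38, 2) again — its k=1 value — and the period has length 2.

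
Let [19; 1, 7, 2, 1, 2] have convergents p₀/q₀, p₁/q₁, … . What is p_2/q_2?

Using pₖ = aₖpₖ₋₁ + pₖ₋₂, qₖ = aₖqₖ₋₁ + qₖ₋₂ (with p₋₁=1, p₋₂=0, q₋₁=0, q₋₂=1):
  k=0: a=19, p=19, q=1
  k=1: a=1, p=20, q=1
  k=2: a=7, p=159, q=8

159/8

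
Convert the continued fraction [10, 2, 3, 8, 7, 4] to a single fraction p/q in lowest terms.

Fold from the inside: start with 4/1.
  7 + 1/4 = 29/4
  8 + 4/29 = 236/29
  3 + 29/236 = 737/236
  2 + 236/737 = 1710/737
  10 + 737/1710 = 17837/1710

17837/1710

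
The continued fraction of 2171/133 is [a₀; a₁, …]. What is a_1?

3

2171 = 16·133 + 43   →  a_0 = 16
133 = 3·43 + 4   →  a_1 = 3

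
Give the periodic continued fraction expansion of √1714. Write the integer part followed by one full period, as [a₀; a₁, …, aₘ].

[41; 2, 2, 82]

a₀ = ⌊√1714⌋ = 41.
With m₀=0, d₀=1 and mₖ₊₁ = dₖaₖ − mₖ, dₖ₊₁ = (n − mₖ₊₁²)/dₖ, aₖ₊₁ = ⌊(a₀+mₖ₊₁)/dₖ₊₁⌋:
  k=1: m=41, d=33, a=2
  k=2: m=25, d=33, a=2
  k=3: m=41, d=1, a=82
d=1 and a=2a₀=82 at k=3, so the next step gives (m, d) = (41, 33) again — its k=1 value — and the period has length 3.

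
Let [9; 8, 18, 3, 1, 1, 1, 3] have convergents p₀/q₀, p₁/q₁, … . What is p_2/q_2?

Using pₖ = aₖpₖ₋₁ + pₖ₋₂, qₖ = aₖqₖ₋₁ + qₖ₋₂ (with p₋₁=1, p₋₂=0, q₋₁=0, q₋₂=1):
  k=0: a=9, p=9, q=1
  k=1: a=8, p=73, q=8
  k=2: a=18, p=1323, q=145

1323/145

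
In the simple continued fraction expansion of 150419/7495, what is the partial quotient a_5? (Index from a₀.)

3

150419 = 20·7495 + 519   →  a_0 = 20
7495 = 14·519 + 229   →  a_1 = 14
519 = 2·229 + 61   →  a_2 = 2
229 = 3·61 + 46   →  a_3 = 3
61 = 1·46 + 15   →  a_4 = 1
46 = 3·15 + 1   →  a_5 = 3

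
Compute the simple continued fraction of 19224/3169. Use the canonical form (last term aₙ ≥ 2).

[6; 15, 11, 19]

19224 = 6*3169 + 210
3169 = 15*210 + 19
210 = 11*19 + 1
19 = 19*1 + 0  (stop)
So 19224/3169 = [6; 15, 11, 19].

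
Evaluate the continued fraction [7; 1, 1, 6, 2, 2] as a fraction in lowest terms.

520/69

Using pₖ = aₖpₖ₋₁ + pₖ₋₂ and qₖ = aₖqₖ₋₁ + qₖ₋₂:
  k=0: a=7, p=7, q=1
  k=1: a=1, p=8, q=1
  k=2: a=1, p=15, q=2
  k=3: a=6, p=98, q=13
  k=4: a=2, p=211, q=28
  k=5: a=2, p=520, q=69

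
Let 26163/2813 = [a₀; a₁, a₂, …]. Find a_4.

26163 = 9·2813 + 846   →  a_0 = 9
2813 = 3·846 + 275   →  a_1 = 3
846 = 3·275 + 21   →  a_2 = 3
275 = 13·21 + 2   →  a_3 = 13
21 = 10·2 + 1   →  a_4 = 10

10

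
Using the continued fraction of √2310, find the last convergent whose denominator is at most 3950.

√2310 = [48; 16, 96, …] (period length 2).
Convergents:
  p_0/q_0 = 48/1
  p_1/q_1 = 769/16
  p_2/q_2 = 73872/1537
  p_3/q_3 = 1182721/24608
q_2 = 1537 ≤ 3950 < 24608 = q_3, so the answer is 73872/1537.

73872/1537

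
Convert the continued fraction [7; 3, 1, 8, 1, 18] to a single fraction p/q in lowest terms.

5348/737

Using pₖ = aₖpₖ₋₁ + pₖ₋₂ and qₖ = aₖqₖ₋₁ + qₖ₋₂:
  k=0: a=7, p=7, q=1
  k=1: a=3, p=22, q=3
  k=2: a=1, p=29, q=4
  k=3: a=8, p=254, q=35
  k=4: a=1, p=283, q=39
  k=5: a=18, p=5348, q=737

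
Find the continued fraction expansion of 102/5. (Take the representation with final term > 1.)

[20; 2, 2]

102 = 20×5 + 2
5 = 2×2 + 1
2 = 2×1 + 0  (stop)
So 102/5 = [20; 2, 2].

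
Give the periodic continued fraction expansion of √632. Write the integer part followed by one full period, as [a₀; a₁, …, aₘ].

a₀ = ⌊√632⌋ = 25.
With m₀=0, d₀=1 and mₖ₊₁ = dₖaₖ − mₖ, dₖ₊₁ = (n − mₖ₊₁²)/dₖ, aₖ₊₁ = ⌊(a₀+mₖ₊₁)/dₖ₊₁⌋:
  k=1: m=25, d=7, a=7
  k=2: m=24, d=8, a=6
  k=3: m=24, d=7, a=7
  k=4: m=25, d=1, a=50
d=1 and a=2a₀=50 at k=4, so the next step gives (m, d) = (25, 7) again — its k=1 value — and the period has length 4.

[25; 7, 6, 7, 50]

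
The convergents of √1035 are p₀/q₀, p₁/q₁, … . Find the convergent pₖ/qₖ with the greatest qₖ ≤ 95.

1126/35

√1035 = [32; 5, 1, 5, 64, …] (period length 4).
Convergents:
  p_0/q_0 = 32/1
  p_1/q_1 = 161/5
  p_2/q_2 = 193/6
  p_3/q_3 = 1126/35
  p_4/q_4 = 72257/2246
q_3 = 35 ≤ 95 < 2246 = q_4, so the answer is 1126/35.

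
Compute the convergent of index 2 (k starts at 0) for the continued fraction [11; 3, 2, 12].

79/7

Using pₖ = aₖpₖ₋₁ + pₖ₋₂, qₖ = aₖqₖ₋₁ + qₖ₋₂ (with p₋₁=1, p₋₂=0, q₋₁=0, q₋₂=1):
  k=0: a=11, p=11, q=1
  k=1: a=3, p=34, q=3
  k=2: a=2, p=79, q=7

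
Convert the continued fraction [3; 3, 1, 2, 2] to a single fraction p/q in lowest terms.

85/26

Fold from the inside: start with 2/1.
  2 + 1/2 = 5/2
  1 + 2/5 = 7/5
  3 + 5/7 = 26/7
  3 + 7/26 = 85/26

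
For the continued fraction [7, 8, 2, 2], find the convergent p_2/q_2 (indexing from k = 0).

Using pₖ = aₖpₖ₋₁ + pₖ₋₂, qₖ = aₖqₖ₋₁ + qₖ₋₂ (with p₋₁=1, p₋₂=0, q₋₁=0, q₋₂=1):
  k=0: a=7, p=7, q=1
  k=1: a=8, p=57, q=8
  k=2: a=2, p=121, q=17

121/17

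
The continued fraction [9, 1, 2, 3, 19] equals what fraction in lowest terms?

Using pₖ = aₖpₖ₋₁ + pₖ₋₂ and qₖ = aₖqₖ₋₁ + qₖ₋₂:
  k=0: a=9, p=9, q=1
  k=1: a=1, p=10, q=1
  k=2: a=2, p=29, q=3
  k=3: a=3, p=97, q=10
  k=4: a=19, p=1872, q=193

1872/193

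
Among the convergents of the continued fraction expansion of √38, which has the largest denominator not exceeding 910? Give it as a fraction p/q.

2737/444

√38 = [6; 6, 12, …] (period length 2).
Convergents:
  p_0/q_0 = 6/1
  p_1/q_1 = 37/6
  p_2/q_2 = 450/73
  p_3/q_3 = 2737/444
  p_4/q_4 = 33294/5401
q_3 = 444 ≤ 910 < 5401 = q_4, so the answer is 2737/444.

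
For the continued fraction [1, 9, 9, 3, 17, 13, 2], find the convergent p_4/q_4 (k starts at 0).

4902/4417

Using pₖ = aₖpₖ₋₁ + pₖ₋₂, qₖ = aₖqₖ₋₁ + qₖ₋₂ (with p₋₁=1, p₋₂=0, q₋₁=0, q₋₂=1):
  k=0: a=1, p=1, q=1
  k=1: a=9, p=10, q=9
  k=2: a=9, p=91, q=82
  k=3: a=3, p=283, q=255
  k=4: a=17, p=4902, q=4417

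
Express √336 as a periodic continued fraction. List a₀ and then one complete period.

[18; 3, 36]

a₀ = ⌊√336⌋ = 18.
With m₀=0, d₀=1 and mₖ₊₁ = dₖaₖ − mₖ, dₖ₊₁ = (n − mₖ₊₁²)/dₖ, aₖ₊₁ = ⌊(a₀+mₖ₊₁)/dₖ₊₁⌋:
  k=1: m=18, d=12, a=3
  k=2: m=18, d=1, a=36
d=1 and a=2a₀=36 at k=2, so the next step gives (m, d) = (18, 12) again — its k=1 value — and the period has length 2.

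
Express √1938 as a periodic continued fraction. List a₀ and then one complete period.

a₀ = ⌊√1938⌋ = 44.
With m₀=0, d₀=1 and mₖ₊₁ = dₖaₖ − mₖ, dₖ₊₁ = (n − mₖ₊₁²)/dₖ, aₖ₊₁ = ⌊(a₀+mₖ₊₁)/dₖ₊₁⌋:
  k=1: m=44, d=2, a=44
  k=2: m=44, d=1, a=88
d=1 and a=2a₀=88 at k=2, so the next step gives (m, d) = (44, 2) again — its k=1 value — and the period has length 2.

[44; 44, 88]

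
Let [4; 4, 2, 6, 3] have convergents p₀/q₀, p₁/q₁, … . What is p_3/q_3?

245/58

Using pₖ = aₖpₖ₋₁ + pₖ₋₂, qₖ = aₖqₖ₋₁ + qₖ₋₂ (with p₋₁=1, p₋₂=0, q₋₁=0, q₋₂=1):
  k=0: a=4, p=4, q=1
  k=1: a=4, p=17, q=4
  k=2: a=2, p=38, q=9
  k=3: a=6, p=245, q=58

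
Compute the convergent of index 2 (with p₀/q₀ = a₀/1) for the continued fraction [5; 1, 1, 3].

Using pₖ = aₖpₖ₋₁ + pₖ₋₂, qₖ = aₖqₖ₋₁ + qₖ₋₂ (with p₋₁=1, p₋₂=0, q₋₁=0, q₋₂=1):
  k=0: a=5, p=5, q=1
  k=1: a=1, p=6, q=1
  k=2: a=1, p=11, q=2

11/2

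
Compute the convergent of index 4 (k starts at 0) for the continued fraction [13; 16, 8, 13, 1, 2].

23799/1822

Using pₖ = aₖpₖ₋₁ + pₖ₋₂, qₖ = aₖqₖ₋₁ + qₖ₋₂ (with p₋₁=1, p₋₂=0, q₋₁=0, q₋₂=1):
  k=0: a=13, p=13, q=1
  k=1: a=16, p=209, q=16
  k=2: a=8, p=1685, q=129
  k=3: a=13, p=22114, q=1693
  k=4: a=1, p=23799, q=1822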